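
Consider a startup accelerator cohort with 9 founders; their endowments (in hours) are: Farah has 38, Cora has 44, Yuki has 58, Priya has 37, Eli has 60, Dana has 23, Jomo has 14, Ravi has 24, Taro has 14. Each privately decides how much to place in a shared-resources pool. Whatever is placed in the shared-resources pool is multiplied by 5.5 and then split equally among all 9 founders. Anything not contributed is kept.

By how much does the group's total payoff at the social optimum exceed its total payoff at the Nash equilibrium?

The private return per contributed unit is 5.5/9 = 0.6111 < 1 for every player regardless of endowment, so the Nash equilibrium is zero contribution and the group total is Σ E_j = 38 + 44 + 58 + 37 + 60 + 23 + 14 + 24 + 14 = 312.
Each contributed unit returns 5.500 to the group, so the social optimum is full contribution by everyone: group total = 5.500 × 312 = 1716.00.
Efficiency loss = (5.500 − 1) × 312 = 1404.00.

1404.00 hours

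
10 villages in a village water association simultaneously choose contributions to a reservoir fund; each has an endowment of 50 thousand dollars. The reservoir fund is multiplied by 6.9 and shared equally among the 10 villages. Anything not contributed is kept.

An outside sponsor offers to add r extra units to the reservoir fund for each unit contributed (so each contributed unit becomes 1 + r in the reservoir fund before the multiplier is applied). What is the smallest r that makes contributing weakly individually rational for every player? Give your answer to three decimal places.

0.449

With matching at rate r, one contributed unit becomes (1 + r) in the reservoir fund and returns 6.9 × (1 + r) / 10 to the contributor.
Setting this equal to 1: 1 + r = 10/6.9 = 1.4493.
So the minimum matching rate is r = 1.4493 − 1 = 0.449.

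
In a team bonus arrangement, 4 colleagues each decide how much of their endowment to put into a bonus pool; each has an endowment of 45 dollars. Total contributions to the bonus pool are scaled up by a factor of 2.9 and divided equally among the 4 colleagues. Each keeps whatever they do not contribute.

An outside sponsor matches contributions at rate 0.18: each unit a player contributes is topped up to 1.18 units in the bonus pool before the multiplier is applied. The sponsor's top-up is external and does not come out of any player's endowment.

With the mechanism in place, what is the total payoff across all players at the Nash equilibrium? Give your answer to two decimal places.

180.00 dollars

Even with the mechanism, each unit contributed returns only 2.9 × 1.18 / 4 = 0.8555 per unit of net cost, so contributing nothing is still dominant.
At the Nash equilibrium no one contributes; group total payoff = 4 × 45 = 180.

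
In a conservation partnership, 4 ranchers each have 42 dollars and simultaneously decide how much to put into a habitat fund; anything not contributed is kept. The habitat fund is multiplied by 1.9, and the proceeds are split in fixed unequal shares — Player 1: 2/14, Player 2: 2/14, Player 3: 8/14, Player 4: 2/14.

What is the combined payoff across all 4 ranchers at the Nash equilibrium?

Player j's private return per contributed unit is 1.9 × (j's share). Contributing is weakly dominant for j when that share is at least 1/1.9 = 0.5263, and contributing 0 is dominant otherwise.
Player 3 alone (share 8/14) is above the threshold, contributing 42; the remaining 3 contribute 0. Total contributed: 42.
The habitat fund pays out 1.9 × 42 = 79.80 in total (split across the unequal shares, but the aggregate is all that matters for the group sum).
The 3 free-riders keep 42 each, adding 126. Group total = 126 + 79.80 = 205.80.

205.80 dollars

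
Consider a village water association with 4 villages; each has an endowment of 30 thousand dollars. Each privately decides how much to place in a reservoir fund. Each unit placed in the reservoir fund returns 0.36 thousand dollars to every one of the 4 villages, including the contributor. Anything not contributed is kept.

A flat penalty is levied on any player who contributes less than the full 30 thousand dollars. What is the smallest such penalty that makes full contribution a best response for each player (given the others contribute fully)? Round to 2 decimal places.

Given the others contribute fully, the best deviation is to contribute 0 (any partial contribution still incurs the fine and gives up units whose private return 0.36 is below 1).
Deviating from 30 to 0 saves 30 thousand dollars but forfeits the deviator's share of the drop in the reservoir fund: 0.36 × 30 = 10.80.
So the deviation gain is 30 − 10.80 = 19.20, and the fine must be at least 19.20 thousand dollars to wipe it out.

19.20 thousand dollars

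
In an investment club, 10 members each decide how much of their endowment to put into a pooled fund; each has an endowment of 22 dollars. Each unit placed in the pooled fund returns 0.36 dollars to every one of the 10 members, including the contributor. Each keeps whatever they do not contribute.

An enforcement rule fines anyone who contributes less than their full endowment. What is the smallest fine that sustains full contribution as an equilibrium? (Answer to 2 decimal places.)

Given the others contribute fully, the best deviation is to contribute 0 (any partial contribution still incurs the fine and gives up units whose private return 0.36 is below 1).
Deviating from 22 to 0 saves 22 dollars but forfeits the deviator's share of the drop in the pooled fund: 0.36 × 22 = 7.92.
So the deviation gain is 22 − 7.92 = 14.08, and the fine must be at least 14.08 dollars to wipe it out.

14.08 dollars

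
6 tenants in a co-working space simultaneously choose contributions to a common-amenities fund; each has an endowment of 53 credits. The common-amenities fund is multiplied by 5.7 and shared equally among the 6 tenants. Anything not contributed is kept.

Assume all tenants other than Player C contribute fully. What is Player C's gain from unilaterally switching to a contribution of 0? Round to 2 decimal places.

2.65 credits

Switching from a contribution of 53 to 0 lets Player C keep an extra 53 credits, but lowers the common-amenities fund by 53, which costs Player C their own share of that drop: 5.7/6 × 53 = 50.35.
Net gain = 53 − 50.35 = 2.65. The private return per contributed unit (0.9500) is below 1, so free-riding is indeed the best response regardless of what the others do.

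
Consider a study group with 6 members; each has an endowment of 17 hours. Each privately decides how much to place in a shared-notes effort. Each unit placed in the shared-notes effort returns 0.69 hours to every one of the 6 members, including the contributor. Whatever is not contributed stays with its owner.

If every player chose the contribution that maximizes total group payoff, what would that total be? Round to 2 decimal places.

Each contributed unit returns 4.140 to the group as a whole (0.69 to each of 6 players), which exceeds 1, so the social optimum is full contribution: group total = 4.140 × 102 = 422.28.

422.28 hours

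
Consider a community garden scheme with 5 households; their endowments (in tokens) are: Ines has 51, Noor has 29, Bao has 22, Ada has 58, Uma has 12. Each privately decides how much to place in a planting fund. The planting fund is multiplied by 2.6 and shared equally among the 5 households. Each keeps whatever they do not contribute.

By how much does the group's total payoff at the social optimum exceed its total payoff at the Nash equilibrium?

The private return per contributed unit is 2.6/5 = 0.5200 < 1 for every player regardless of endowment, so the Nash equilibrium is zero contribution and the group total is Σ E_j = 51 + 29 + 22 + 58 + 12 = 172.
Each contributed unit returns 2.600 to the group, so the social optimum is full contribution by everyone: group total = 2.600 × 172 = 447.20.
Efficiency loss = (2.600 − 1) × 172 = 275.20.

275.20 tokens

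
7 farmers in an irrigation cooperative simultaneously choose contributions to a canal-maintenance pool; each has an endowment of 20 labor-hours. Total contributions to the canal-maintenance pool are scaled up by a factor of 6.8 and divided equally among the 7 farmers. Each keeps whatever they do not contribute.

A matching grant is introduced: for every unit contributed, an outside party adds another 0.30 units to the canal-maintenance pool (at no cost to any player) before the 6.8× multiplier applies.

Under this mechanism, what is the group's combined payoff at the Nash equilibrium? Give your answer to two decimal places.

With the mechanism, a contributed unit returns 6.8 × 1.30 / 7 = 1.2629 per unit of net cost to the contributor — now above 1 — so contributing fully is weakly dominant for every player.
At the Nash equilibrium everyone contributes 20. Group total payoff = 6.8 × 1.30 × 140 = 1237.60.

1237.60 labor-hours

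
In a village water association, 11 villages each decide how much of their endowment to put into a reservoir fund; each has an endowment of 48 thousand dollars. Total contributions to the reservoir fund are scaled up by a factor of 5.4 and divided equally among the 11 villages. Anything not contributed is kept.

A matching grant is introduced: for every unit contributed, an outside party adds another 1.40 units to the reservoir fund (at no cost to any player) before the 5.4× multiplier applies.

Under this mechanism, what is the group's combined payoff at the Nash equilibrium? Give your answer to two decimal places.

6842.88 thousand dollars

With the mechanism, a contributed unit returns 5.4 × 2.40 / 11 = 1.1782 per unit of net cost to the contributor — now above 1 — so contributing fully is weakly dominant for every player.
At the Nash equilibrium everyone contributes 48. Group total payoff = 5.4 × 2.40 × 528 = 6842.88.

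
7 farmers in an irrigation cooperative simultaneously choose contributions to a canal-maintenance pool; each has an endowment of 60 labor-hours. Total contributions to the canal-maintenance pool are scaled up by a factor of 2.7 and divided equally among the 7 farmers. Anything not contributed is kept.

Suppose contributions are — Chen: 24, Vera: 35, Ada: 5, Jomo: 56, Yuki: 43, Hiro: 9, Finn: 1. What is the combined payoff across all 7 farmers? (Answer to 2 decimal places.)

Total contributed: 24 + 35 + 5 + 56 + 43 + 9 + 1 = 173; total kept: 7 × 60 − 173 = 247.
The canal-maintenance pool pays out 2.7 × 173 = 467.10 in aggregate.
Group total = 247 + 467.10 = 714.10.

714.10 labor-hours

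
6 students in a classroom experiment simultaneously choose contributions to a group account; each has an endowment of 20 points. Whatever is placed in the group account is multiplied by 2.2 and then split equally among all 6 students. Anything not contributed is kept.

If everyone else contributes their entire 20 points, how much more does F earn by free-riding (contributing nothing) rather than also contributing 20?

Switching from a contribution of 20 to 0 lets F keep an extra 20 points, but lowers the group account by 20, which costs F their own share of that drop: 2.2/6 × 20 = 7.33.
Net gain = 20 − 7.33 = 12.67. The private return per contributed unit (0.3667) is below 1, so free-riding is indeed the best response regardless of what the others do.

12.67 points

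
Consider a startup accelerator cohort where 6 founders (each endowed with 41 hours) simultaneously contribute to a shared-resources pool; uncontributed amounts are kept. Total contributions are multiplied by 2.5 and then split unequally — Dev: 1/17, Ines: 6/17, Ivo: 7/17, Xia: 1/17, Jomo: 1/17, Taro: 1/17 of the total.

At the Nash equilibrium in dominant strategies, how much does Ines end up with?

A player with share s gets back 2.5·s per unit contributed, so full contribution is dominant for anyone with s > 1/2.5 = 0.4000 and zero contribution is dominant for anyone below.
The only share above 0.4000 is Ivo's 7/17, contributing 41; the remaining 5 contribute 0. Total contributed: 41.
Ines keeps 41 and receives 2.5 × 41 × 6/17 = 36.18 from the shared-resources pool, for a payoff of 77.18.

77.18 hours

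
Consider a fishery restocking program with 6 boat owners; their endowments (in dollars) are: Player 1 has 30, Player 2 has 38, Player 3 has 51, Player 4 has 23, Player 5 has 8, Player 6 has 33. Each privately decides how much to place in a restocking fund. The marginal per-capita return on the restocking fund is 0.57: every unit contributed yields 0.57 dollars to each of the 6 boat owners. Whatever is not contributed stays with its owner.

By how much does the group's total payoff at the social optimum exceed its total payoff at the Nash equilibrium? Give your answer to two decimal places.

The private return per contributed unit is 0.57 < 1 for everyone, so the Nash equilibrium is zero contribution and the group total is Σ E_j = 30 + 38 + 51 + 23 + 8 + 33 = 183.
Each contributed unit returns 3.420 to the group, so the social optimum is full contribution by everyone: group total = 3.420 × 183 = 625.86.
Efficiency loss = (3.420 − 1) × 183 = 442.86.

442.86 dollars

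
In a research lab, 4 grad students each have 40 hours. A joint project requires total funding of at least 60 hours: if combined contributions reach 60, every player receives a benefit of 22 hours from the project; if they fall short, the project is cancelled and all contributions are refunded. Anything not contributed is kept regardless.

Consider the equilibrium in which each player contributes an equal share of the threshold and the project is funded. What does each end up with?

47 hours

Equal share of the threshold: 60/4 = 15.
At this profile no one gains by cutting their contribution: any cut drops the total below 60, the project is cancelled, contributions are refunded, and the deviator ends with 40, which is less than 40 − 15 + 22 = 47. Contributing more than 15 just wastes the excess. So contributing exactly 15 is a best response.
Each player's payoff: 40 − 15 + 22 = 47.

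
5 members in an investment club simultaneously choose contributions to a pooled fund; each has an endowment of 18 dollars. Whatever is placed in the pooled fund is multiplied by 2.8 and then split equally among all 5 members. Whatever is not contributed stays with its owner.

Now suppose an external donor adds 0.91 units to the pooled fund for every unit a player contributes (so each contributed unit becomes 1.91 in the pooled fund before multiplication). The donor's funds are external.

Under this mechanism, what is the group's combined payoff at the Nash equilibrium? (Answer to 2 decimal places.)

481.32 dollars

The effective private return per unit is now 2.8 × 1.91 / 5 = 1.0696 > 1, so every player's dominant strategy flips to full contribution.
So the Nash equilibrium is full contribution by all 5; the group earns 2.8 × 1.91 × 90 = 481.32.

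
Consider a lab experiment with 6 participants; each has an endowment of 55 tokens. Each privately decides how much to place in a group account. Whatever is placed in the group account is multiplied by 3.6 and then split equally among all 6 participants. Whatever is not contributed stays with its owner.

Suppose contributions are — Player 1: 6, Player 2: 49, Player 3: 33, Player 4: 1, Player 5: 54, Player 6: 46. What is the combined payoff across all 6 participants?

Total contributed: 6 + 49 + 33 + 1 + 54 + 46 = 189; total kept: 6 × 55 − 189 = 141.
The group account pays out 3.6 × 189 = 680.40 in aggregate.
Group total = 141 + 680.40 = 821.40.

821.40 tokens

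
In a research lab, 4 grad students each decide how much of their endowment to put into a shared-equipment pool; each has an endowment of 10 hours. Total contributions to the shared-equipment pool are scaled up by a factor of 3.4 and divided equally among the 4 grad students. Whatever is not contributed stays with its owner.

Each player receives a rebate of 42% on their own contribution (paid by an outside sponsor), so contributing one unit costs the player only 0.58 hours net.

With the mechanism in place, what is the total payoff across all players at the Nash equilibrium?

With the mechanism, a contributed unit returns (3.4/4) / 0.58 = 1.4655 per unit of net cost to the contributor — now above 1 — so contributing fully is weakly dominant for every player.
So the Nash equilibrium is full contribution by all 4; the group earns 4 × (10 × 0.42 + 3.4 × 10) = 152.80.

152.80 hours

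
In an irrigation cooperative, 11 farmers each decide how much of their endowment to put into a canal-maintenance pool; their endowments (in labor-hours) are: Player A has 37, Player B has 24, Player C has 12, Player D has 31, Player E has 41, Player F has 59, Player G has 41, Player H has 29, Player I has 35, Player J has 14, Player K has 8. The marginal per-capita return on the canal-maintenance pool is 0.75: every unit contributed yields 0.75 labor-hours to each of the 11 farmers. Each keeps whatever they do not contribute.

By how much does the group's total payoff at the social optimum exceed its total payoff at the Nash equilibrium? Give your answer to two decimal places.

2399.75 labor-hours

The private return per contributed unit is 0.75 < 1 for everyone, so the Nash equilibrium is zero contribution and the group total is Σ E_j = 37 + 24 + 12 + 31 + 41 + 59 + 41 + 29 + 35 + 14 + 8 = 331.
Each contributed unit returns 8.250 to the group, so the social optimum is full contribution by everyone: group total = 8.250 × 331 = 2730.75.
Efficiency loss = (8.250 − 1) × 331 = 2399.75.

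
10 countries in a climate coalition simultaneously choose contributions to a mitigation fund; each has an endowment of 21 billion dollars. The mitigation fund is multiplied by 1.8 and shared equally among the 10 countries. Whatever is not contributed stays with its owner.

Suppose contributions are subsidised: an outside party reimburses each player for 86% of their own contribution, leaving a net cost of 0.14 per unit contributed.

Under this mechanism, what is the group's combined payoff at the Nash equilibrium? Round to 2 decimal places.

Under the mechanism each unit contributed yields (1.8/10) / 0.14 = 1.2857 back to its contributor per unit of net cost, which exceeds 1, making full contribution the dominant choice for everyone.
At the Nash equilibrium everyone contributes 21. Group total payoff = 10 × (21 × 0.86 + 1.8 × 21) = 558.60.

558.60 billion dollars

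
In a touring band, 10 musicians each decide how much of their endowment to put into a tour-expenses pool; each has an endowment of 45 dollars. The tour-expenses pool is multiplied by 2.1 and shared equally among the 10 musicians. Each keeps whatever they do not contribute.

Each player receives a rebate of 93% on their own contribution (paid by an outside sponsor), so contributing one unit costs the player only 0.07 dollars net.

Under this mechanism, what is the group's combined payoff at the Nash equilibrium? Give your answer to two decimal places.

Under the mechanism each unit contributed yields (2.1/10) / 0.07 = 3.0000 back to its contributor per unit of net cost, which exceeds 1, making full contribution the dominant choice for everyone.
At the Nash equilibrium everyone contributes 45. Group total payoff = 10 × (45 × 0.93 + 2.1 × 45) = 1363.50.

1363.50 dollars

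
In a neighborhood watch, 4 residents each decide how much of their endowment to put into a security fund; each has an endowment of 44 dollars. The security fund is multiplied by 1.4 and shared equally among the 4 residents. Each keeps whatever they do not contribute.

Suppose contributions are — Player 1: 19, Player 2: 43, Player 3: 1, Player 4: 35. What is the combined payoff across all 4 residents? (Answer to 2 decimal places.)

Total contributed: 19 + 43 + 1 + 35 = 98; total kept: 4 × 44 − 98 = 78.
The security fund pays out 1.4 × 98 = 137.20 in aggregate.
Group total = 78 + 137.20 = 215.20.

215.20 dollars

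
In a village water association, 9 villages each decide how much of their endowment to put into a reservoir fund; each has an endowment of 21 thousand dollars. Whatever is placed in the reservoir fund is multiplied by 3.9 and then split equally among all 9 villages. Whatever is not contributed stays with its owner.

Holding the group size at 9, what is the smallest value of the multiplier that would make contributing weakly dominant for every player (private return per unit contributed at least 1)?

A contributed unit returns (multiplier)/9 to its contributor.
This reaches 1 exactly when the multiplier is 9.

9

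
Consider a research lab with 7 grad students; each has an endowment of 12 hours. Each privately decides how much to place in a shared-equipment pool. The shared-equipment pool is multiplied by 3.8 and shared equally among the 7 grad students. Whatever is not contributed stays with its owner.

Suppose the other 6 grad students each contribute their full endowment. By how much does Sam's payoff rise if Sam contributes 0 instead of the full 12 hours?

5.49 hours

Switching from a contribution of 12 to 0 lets Sam keep an extra 12 hours, but lowers the shared-equipment pool by 12, which costs Sam their own share of that drop: 3.8/7 × 12 = 6.51.
Net gain = 12 − 6.51 = 5.49. The private return per contributed unit (0.5429) is below 1, so free-riding is indeed the best response regardless of what the others do.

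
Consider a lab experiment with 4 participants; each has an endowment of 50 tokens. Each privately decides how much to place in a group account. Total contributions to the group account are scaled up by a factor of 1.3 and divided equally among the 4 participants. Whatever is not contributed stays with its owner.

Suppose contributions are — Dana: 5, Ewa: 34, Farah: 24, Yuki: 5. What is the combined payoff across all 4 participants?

220.40 tokens

Total contributed: 5 + 34 + 24 + 5 = 68; total kept: 4 × 50 − 68 = 132.
The group account pays out 1.3 × 68 = 88.40 in aggregate.
Group total = 132 + 88.40 = 220.40.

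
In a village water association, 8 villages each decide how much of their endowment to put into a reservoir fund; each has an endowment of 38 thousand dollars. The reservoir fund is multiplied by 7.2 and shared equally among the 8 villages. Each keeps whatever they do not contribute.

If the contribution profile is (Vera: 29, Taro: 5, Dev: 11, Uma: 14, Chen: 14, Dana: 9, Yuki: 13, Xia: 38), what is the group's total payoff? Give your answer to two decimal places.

Total contributed: 29 + 5 + 11 + 14 + 14 + 9 + 13 + 38 = 133; total kept: 8 × 38 − 133 = 171.
The reservoir fund pays out 7.2 × 133 = 957.60 in aggregate.
Group total = 171 + 957.60 = 1128.60.

1128.60 thousand dollars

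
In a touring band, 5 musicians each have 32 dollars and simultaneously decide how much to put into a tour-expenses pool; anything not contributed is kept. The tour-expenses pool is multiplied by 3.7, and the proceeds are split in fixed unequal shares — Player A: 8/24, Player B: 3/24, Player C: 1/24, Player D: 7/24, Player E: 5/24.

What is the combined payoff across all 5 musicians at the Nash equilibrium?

332.80 dollars

Player j's private return per contributed unit is 3.7 × (j's share). Contributing is weakly dominant for j when that share is at least 1/3.7 = 0.2703, and contributing 0 is dominant otherwise.
Player A and Player D are above the threshold, contributing 32 each; the remaining 3 contribute 0. Total contributed: 64.
The tour-expenses pool pays out 3.7 × 64 = 236.80 in total (split across the unequal shares, but the aggregate is all that matters for the group sum).
The 3 free-riders keep 32 each, adding 96. Group total = 96 + 236.80 = 332.80.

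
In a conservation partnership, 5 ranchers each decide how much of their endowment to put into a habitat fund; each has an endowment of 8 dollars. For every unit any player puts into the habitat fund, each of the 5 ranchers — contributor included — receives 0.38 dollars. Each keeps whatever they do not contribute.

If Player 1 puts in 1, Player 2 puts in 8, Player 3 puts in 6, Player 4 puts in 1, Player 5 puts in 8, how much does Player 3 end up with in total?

11.12 dollars

Total contributed: 1 + 8 + 6 + 1 + 8 = 24.
Each receives 0.38 × 24 = 9.12 from the habitat fund.
Player 3 keeps 8 − 6 = 2, so Player 3's payoff is 2 + 9.12 = 11.12.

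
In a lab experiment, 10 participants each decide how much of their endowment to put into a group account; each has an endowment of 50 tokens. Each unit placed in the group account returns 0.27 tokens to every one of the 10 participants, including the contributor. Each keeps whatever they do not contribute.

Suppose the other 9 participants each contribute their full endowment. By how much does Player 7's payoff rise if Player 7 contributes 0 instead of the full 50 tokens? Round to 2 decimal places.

Switching from a contribution of 50 to 0 lets Player 7 keep an extra 50 tokens, but lowers the group account by 50, which costs Player 7 their own share of that drop: 0.27 × 50 = 13.50.
Net gain = 50 − 13.50 = 36.50. The private return per contributed unit (0.27) is below 1, so free-riding is indeed the best response regardless of what the others do.

36.50 tokens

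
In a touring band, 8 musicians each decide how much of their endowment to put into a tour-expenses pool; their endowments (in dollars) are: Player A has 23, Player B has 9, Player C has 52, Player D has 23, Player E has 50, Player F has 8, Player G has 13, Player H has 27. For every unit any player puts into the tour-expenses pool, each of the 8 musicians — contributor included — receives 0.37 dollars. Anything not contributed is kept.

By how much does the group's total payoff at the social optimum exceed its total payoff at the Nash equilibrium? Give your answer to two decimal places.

401.80 dollars

The private return per contributed unit is 0.37 < 1 for everyone, so the Nash equilibrium is zero contribution and the group total is Σ E_j = 23 + 9 + 52 + 23 + 50 + 8 + 13 + 27 = 205.
Each contributed unit returns 2.960 to the group, so the social optimum is full contribution by everyone: group total = 2.960 × 205 = 606.80.
Efficiency loss = (2.960 − 1) × 205 = 401.80.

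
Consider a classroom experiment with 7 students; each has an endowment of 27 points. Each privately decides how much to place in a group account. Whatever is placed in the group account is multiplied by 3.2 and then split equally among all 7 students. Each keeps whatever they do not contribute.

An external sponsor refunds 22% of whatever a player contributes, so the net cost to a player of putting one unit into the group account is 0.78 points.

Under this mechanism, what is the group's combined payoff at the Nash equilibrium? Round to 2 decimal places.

With the mechanism, a contributed unit returns (3.2/7) / 0.78 = 0.5861 per unit of net cost — still below 1 — so contributing 0 remains dominant for every player.
At the Nash equilibrium no one contributes; group total payoff = 7 × 27 = 189.

189.00 points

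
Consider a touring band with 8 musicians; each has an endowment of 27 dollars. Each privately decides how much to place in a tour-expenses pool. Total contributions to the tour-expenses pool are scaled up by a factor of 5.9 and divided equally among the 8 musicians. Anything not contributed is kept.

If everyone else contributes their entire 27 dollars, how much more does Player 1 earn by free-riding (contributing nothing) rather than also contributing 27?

Switching from a contribution of 27 to 0 lets Player 1 keep an extra 27 dollars, but lowers the tour-expenses pool by 27, which costs Player 1 their own share of that drop: 5.9/8 × 27 = 19.91.
Net gain = 27 − 19.91 = 7.09. The private return per contributed unit (0.7375) is below 1, so free-riding is indeed the best response regardless of what the others do.

7.09 dollars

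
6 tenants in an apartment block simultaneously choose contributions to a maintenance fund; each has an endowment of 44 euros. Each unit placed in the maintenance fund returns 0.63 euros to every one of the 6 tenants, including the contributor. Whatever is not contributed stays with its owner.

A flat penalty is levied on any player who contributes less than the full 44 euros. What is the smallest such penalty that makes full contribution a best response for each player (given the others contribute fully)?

Given the others contribute fully, the best deviation is to contribute 0 (any partial contribution still incurs the fine and gives up units whose private return 0.63 is below 1).
Deviating from 44 to 0 saves 44 euros but forfeits the deviator's share of the drop in the maintenance fund: 0.63 × 44 = 27.72.
So the deviation gain is 44 − 27.72 = 16.28, and the fine must be at least 16.28 euros to wipe it out.

16.28 euros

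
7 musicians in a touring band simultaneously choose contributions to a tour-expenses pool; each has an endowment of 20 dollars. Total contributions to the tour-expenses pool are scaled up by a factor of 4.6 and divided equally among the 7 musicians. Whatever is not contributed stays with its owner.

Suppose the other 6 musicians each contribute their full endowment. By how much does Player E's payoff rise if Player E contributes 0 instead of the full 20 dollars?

6.86 dollars

Switching from a contribution of 20 to 0 lets Player E keep an extra 20 dollars, but lowers the tour-expenses pool by 20, which costs Player E their own share of that drop: 4.6/7 × 20 = 13.14.
Net gain = 20 − 13.14 = 6.86. The private return per contributed unit (0.6571) is below 1, so free-riding is indeed the best response regardless of what the others do.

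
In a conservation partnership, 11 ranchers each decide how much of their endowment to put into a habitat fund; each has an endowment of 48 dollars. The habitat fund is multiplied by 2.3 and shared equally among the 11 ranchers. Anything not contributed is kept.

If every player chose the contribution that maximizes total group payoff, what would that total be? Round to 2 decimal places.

1214.40 dollars

Each contributed unit returns 2.300 to the group as a whole (0.2091 to each of 11 players), which exceeds 1, so the social optimum is full contribution: group total = 2.300 × 528 = 1214.40.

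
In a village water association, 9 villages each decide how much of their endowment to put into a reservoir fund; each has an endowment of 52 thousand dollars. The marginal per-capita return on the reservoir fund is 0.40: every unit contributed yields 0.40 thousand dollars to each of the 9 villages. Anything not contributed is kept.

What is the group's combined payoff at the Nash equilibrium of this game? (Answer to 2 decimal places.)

The private return per contributed unit is 0.40 < 1, so contributing 0 is dominant for every player. At the Nash equilibrium everyone keeps their 52, and the group total is 9 × 52 = 468.

468.00 thousand dollars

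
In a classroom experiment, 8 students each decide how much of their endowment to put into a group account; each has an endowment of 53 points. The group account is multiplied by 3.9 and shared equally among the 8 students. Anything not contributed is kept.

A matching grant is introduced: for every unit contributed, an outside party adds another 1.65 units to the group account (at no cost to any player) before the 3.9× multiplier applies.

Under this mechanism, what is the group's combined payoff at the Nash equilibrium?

Under the mechanism each unit contributed yields 3.9 × 2.65 / 8 = 1.2919 back to its contributor per unit of net cost, which exceeds 1, making full contribution the dominant choice for everyone.
At the Nash equilibrium everyone contributes 53. Group total payoff = 3.9 × 2.65 × 424 = 4382.04.

4382.04 points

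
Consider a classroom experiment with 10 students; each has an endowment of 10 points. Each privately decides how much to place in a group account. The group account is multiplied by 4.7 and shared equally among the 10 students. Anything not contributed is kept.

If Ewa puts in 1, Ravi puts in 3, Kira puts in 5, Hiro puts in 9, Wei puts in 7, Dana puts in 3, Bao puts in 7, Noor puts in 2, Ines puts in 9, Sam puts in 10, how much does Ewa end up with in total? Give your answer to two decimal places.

35.32 points

Total contributed: 1 + 3 + 5 + 9 + 7 + 3 + 7 + 2 + 9 + 10 = 56.
Each receives 4.7 × 56 / 10 = 26.32 from the group account.
Ewa keeps 10 − 1 = 9, so Ewa's payoff is 9 + 26.32 = 35.32.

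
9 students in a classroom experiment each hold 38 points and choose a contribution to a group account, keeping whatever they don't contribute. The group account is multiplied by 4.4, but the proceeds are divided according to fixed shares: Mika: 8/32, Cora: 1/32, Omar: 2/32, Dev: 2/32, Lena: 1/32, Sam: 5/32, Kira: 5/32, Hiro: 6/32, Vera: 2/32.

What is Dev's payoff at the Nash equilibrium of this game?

Each unit j contributes comes back to j as 4.4 × (j's share), so j prefers to contribute only if that share exceeds 1/4.4 = 0.2273; otherwise keeping the unit dominates.
Mika alone (share 8/32) is above the threshold, contributing 38; the remaining 8 contribute 0. Total contributed: 38.
Dev keeps 38 and receives 4.4 × 38 × 2/32 = 10.45 from the group account, for a payoff of 48.45.

48.45 points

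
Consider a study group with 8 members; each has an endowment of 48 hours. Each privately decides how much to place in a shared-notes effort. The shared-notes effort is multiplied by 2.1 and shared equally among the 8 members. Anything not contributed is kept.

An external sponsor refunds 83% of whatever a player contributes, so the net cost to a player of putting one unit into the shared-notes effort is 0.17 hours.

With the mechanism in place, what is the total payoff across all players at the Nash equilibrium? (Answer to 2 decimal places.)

The effective private return per unit is now (2.1/8) / 0.17 = 1.5441 > 1, so every player's dominant strategy flips to full contribution.
So the Nash equilibrium is full contribution by all 8; the group earns 8 × (48 × 0.83 + 2.1 × 48) = 1125.12.

1125.12 hours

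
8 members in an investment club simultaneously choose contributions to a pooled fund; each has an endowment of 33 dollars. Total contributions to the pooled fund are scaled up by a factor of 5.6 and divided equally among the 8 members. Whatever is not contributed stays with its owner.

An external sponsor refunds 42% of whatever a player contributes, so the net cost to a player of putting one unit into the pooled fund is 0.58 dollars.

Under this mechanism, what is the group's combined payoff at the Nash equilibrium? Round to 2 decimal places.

1589.28 dollars

The effective private return per unit is now (5.6/8) / 0.58 = 1.2069 > 1, so every player's dominant strategy flips to full contribution.
At the Nash equilibrium everyone contributes 33. Group total payoff = 8 × (33 × 0.42 + 5.6 × 33) = 1589.28.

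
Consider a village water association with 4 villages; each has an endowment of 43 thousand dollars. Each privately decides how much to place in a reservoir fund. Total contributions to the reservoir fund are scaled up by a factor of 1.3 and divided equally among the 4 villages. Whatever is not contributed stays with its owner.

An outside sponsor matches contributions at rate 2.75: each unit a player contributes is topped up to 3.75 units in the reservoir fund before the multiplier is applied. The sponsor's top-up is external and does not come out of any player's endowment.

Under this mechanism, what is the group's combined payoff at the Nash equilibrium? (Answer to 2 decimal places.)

Under the mechanism each unit contributed yields 1.3 × 3.75 / 4 = 1.2188 back to its contributor per unit of net cost, which exceeds 1, making full contribution the dominant choice for everyone.
At the Nash equilibrium everyone contributes 43. Group total payoff = 1.3 × 3.75 × 172 = 838.50.

838.50 thousand dollars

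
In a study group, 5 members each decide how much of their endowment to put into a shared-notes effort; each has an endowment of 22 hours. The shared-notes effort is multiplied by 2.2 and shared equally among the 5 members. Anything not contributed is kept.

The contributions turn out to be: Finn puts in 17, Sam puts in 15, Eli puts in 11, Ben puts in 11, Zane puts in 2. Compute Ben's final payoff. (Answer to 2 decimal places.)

35.64 hours

Total contributed: 17 + 15 + 11 + 11 + 2 = 56.
Each receives 2.2 × 56 / 5 = 24.64 from the shared-notes effort.
Ben keeps 22 − 11 = 11, so Ben's payoff is 11 + 24.64 = 35.64.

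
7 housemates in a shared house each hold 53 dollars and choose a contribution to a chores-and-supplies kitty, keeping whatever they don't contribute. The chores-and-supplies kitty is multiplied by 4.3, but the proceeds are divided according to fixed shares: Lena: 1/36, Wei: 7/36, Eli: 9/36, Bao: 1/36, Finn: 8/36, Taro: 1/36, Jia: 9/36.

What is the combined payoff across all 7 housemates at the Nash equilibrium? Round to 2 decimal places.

Player j's private return per contributed unit is 4.3 × (j's share). Contributing is weakly dominant for j when that share is at least 1/4.3 = 0.2326, and contributing 0 is dominant otherwise.
Eli and Jia are above the threshold, contributing 53 each; the remaining 5 contribute 0. Total contributed: 106.
The chores-and-supplies kitty pays out 4.3 × 106 = 455.80 in total (split across the unequal shares, but the aggregate is all that matters for the group sum).
The 5 free-riders keep 53 each, adding 265. Group total = 265 + 455.80 = 720.80.

720.80 dollars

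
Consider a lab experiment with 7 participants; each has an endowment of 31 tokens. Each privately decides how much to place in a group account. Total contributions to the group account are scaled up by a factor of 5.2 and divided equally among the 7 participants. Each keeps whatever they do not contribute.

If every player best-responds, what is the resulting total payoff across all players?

Each contributed unit returns 5.2/7 = 0.7429 to its contributor — below 1 — so contributing 0 is dominant for every player. At the Nash equilibrium everyone keeps their 31, and the group total is 7 × 31 = 217.

217.00 tokens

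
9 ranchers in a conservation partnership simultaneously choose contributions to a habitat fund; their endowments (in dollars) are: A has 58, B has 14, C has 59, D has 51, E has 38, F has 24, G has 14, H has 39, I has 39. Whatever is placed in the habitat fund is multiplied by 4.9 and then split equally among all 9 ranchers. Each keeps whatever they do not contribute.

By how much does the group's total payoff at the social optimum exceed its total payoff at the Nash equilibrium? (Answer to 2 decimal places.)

1310.40 dollars

The private return per contributed unit is 4.9/9 = 0.5444 < 1 for every player regardless of endowment, so the Nash equilibrium is zero contribution and the group total is Σ E_j = 58 + 14 + 59 + 51 + 38 + 24 + 14 + 39 + 39 = 336.
Each contributed unit returns 4.900 to the group, so the social optimum is full contribution by everyone: group total = 4.900 × 336 = 1646.40.
Efficiency loss = (4.900 − 1) × 336 = 1310.40.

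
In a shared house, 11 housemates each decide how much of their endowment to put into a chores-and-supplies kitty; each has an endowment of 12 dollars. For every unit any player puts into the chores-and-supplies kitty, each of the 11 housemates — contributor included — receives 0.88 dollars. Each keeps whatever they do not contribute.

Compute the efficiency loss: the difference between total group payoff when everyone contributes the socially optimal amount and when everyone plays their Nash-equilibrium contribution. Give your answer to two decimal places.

1145.76 dollars

The private return per contributed unit is 0.88 < 1, so contributing 0 is dominant for every player. At the Nash equilibrium everyone keeps their 12, and the group total is 11 × 12 = 132.
Each contributed unit returns 9.680 to the group as a whole (0.88 to each of 11 players), which exceeds 1, so the social optimum is full contribution: group total = 9.680 × 132 = 1277.76.
Efficiency loss = 1277.76 − 132 = 1145.76.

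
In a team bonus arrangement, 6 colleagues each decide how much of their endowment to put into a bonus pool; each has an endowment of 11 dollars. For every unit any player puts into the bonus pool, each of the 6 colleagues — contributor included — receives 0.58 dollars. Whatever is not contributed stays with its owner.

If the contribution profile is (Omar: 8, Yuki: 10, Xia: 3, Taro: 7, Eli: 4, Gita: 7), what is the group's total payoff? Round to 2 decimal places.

162.72 dollars

Total contributed: 8 + 10 + 3 + 7 + 4 + 7 = 39; total kept: 6 × 11 − 39 = 27.
The bonus pool pays out 0.58 × 6 × 39 = 135.72 in aggregate.
Group total = 27 + 135.72 = 162.72.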